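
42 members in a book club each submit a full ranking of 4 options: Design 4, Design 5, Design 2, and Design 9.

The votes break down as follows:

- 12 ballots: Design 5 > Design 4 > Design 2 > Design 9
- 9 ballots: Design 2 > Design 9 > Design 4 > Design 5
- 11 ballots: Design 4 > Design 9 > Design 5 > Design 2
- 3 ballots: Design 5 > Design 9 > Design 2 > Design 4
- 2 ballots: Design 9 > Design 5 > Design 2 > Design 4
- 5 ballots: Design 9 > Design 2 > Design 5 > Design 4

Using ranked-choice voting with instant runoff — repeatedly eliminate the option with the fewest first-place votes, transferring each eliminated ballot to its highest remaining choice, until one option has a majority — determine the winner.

Round 1: Design 5 15, Design 4 11, Design 2 9, Design 9 7. Design 9 has the fewest and is eliminated.
Round 2: Design 5 17, Design 2 14, Design 4 11. Design 4 has the fewest and is eliminated.
Round 3: Design 5 28, Design 2 14. Design 5 has a majority.

Design 5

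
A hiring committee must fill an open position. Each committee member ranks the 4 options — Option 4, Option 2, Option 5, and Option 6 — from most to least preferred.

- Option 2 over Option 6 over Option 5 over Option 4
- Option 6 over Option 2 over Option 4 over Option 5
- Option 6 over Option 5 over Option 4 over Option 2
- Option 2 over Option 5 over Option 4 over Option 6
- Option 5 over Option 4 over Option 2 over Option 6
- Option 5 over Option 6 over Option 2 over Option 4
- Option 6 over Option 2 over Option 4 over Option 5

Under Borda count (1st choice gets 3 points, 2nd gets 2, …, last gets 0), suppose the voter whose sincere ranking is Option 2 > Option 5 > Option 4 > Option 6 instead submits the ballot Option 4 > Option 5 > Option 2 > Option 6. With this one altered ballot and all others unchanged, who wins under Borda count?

Option 6

Borda totals with the altered ballot: Option 4 8, Option 2 10, Option 5 11, Option 6 13.
The winner is unchanged: still Option 6.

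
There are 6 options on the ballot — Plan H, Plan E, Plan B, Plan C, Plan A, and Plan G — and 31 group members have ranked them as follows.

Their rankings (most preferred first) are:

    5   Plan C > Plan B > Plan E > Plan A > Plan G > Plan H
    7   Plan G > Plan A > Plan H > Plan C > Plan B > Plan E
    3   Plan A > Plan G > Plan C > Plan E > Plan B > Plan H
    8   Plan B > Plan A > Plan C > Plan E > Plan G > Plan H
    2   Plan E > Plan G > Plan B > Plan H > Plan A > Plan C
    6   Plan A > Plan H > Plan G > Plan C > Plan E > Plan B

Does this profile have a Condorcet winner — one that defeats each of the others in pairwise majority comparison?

Yes

Head-to-head results (31 voters total):
Plan H vs Plan E: Plan E wins 18–13.
Plan H vs Plan B: Plan B wins 18–13.
Plan H vs Plan C: Plan C wins 16–15.
Plan H vs Plan A: Plan A wins 29–2.
Plan H vs Plan G: Plan G wins 25–6.
Plan E vs Plan B: Plan B wins 20–11.
Plan E vs Plan C: Plan C wins 29–2.
Plan E vs Plan A: Plan A wins 24–7.
Plan E vs Plan G: Plan G wins 16–15.
Plan B vs Plan C: Plan C wins 21–10.
Plan B vs Plan A: Plan A wins 16–15.
Plan B vs Plan G: Plan G wins 18–13.
Plan C vs Plan A: Plan A wins 26–5.
Plan C vs Plan G: Plan G wins 18–13.
Plan A vs Plan G: Plan A wins 22–9.
Plan A beats each rival — Plan H (29–2), Plan E (24–7), Plan B (16–15), Plan C (26–5), Plan G (22–9) — so Plan A is the Condorcet winner.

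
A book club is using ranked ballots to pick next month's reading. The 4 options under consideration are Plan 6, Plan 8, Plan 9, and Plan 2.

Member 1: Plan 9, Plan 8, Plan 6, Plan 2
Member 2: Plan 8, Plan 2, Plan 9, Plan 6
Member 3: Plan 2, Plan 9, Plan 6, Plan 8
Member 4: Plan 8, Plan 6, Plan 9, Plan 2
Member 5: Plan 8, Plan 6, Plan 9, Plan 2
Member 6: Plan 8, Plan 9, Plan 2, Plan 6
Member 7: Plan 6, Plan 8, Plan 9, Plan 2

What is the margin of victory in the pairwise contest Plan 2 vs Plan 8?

5

Ballots ranking Plan 2 above Plan 8: 1.
Ballots ranking Plan 8 above Plan 2: 6.
Plan 8 wins 6–1, a margin of 5.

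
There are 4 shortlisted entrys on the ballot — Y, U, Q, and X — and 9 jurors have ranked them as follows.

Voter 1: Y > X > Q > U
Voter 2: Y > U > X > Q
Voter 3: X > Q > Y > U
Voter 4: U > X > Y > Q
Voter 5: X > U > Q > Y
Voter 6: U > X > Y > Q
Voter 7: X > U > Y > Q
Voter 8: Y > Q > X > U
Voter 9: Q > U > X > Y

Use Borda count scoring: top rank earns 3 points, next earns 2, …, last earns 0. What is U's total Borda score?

Borda scores:
  Y: 3 + 3 + 1 + 1 + 0 + 1 + 1 + 3 + 0 = 13
  U: 0 + 2 + 0 + 3 + 2 + 3 + 2 + 0 + 2 = 14
  Q: 1 + 0 + 2 + 0 + 1 + 0 + 0 + 2 + 3 = 9
  X: 2 + 1 + 3 + 2 + 3 + 2 + 3 + 1 + 1 = 18

14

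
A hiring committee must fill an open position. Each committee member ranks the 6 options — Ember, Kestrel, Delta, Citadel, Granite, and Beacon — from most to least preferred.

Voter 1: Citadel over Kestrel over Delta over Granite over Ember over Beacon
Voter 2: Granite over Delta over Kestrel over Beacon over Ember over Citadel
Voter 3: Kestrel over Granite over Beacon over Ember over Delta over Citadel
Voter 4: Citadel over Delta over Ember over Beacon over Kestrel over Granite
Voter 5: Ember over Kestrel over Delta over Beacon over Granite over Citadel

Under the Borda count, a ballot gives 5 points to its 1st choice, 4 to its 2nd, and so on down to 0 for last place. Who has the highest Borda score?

Kestrel

Borda scores:
  Ember: 1 + 1 + 2 + 3 + 5 = 12
  Kestrel: 4 + 3 + 5 + 1 + 4 = 17
  Delta: 3 + 4 + 1 + 4 + 3 = 15
  Citadel: 5 + 0 + 0 + 5 + 0 = 10
  Granite: 2 + 5 + 4 + 0 + 1 = 12
  Beacon: 0 + 2 + 3 + 2 + 2 = 9
Kestrel has the highest total.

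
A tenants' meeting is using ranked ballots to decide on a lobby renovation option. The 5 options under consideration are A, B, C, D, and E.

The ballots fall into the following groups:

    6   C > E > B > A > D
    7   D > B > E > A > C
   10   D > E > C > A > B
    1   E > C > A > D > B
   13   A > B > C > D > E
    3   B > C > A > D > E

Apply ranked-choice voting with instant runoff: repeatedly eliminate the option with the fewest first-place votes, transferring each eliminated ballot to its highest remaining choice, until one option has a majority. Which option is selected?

A

Round 1: D 17, A 13, C 6, B 3, E 1. E has the fewest and is eliminated.
Round 2: D 17, A 13, C 7, B 3. B has the fewest and is eliminated.
Round 3: D 17, A 13, C 10. C has the fewest and is eliminated.
Round 4: A 23, D 17. A has a majority.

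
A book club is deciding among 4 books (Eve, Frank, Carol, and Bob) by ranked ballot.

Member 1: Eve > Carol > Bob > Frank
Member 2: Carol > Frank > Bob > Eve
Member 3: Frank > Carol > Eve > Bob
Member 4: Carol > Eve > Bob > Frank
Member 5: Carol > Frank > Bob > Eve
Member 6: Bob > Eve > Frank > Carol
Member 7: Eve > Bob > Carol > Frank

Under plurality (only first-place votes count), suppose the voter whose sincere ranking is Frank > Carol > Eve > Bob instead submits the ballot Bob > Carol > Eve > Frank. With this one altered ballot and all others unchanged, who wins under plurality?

Carol

First-place totals with the altered ballot: Eve 2, Frank 0, Carol 3, Bob 2.
The winner is unchanged: still Carol.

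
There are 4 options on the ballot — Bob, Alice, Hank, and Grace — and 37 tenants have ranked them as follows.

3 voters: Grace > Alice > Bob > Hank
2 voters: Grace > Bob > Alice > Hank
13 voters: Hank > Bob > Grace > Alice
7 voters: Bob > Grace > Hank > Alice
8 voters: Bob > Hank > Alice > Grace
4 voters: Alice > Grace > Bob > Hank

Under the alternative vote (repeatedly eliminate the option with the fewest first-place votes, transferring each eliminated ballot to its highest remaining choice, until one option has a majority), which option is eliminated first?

Round 1: Bob 15, Hank 13, Grace 5, Alice 4. Alice has the fewest and is eliminated.
Round 2: Bob 15, Hank 13, Grace 9. Grace has the fewest and is eliminated.
Round 3: Bob 24, Hank 13. Bob has a majority.

Alice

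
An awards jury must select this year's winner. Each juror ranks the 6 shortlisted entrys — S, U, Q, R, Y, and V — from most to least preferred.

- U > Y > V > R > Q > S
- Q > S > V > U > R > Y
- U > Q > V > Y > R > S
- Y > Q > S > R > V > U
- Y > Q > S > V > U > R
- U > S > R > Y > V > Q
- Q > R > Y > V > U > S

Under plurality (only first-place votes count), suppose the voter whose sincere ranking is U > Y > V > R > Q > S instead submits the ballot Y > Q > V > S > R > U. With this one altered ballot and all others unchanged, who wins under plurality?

First-place totals with the altered ballot: S 0, U 2, Q 2, R 0, Y 3, V 0.
The switch changes the winner from U to Y.

Y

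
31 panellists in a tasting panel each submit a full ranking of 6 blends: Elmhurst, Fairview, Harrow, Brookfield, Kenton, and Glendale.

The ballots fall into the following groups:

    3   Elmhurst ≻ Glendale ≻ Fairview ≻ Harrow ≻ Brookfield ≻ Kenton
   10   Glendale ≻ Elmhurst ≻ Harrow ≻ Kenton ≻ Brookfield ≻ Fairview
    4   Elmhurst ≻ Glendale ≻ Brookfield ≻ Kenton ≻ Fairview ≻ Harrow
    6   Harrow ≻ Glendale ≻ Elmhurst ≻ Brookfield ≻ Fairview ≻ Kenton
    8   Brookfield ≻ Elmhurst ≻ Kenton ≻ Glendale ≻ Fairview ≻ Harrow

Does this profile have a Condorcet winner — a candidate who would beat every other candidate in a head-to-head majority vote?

Head-to-head results (31 voters total):
Elmhurst vs Fairview: Elmhurst wins 31–0.
Elmhurst vs Harrow: Elmhurst wins 25–6.
Elmhurst vs Brookfield: Elmhurst wins 23–8.
Elmhurst vs Kenton: Elmhurst wins 31–0.
Elmhurst vs Glendale: Glendale wins 16–15.
Fairview vs Harrow: Harrow wins 16–15.
Fairview vs Brookfield: Brookfield wins 28–3.
Fairview vs Kenton: Kenton wins 22–9.
Fairview vs Glendale: Glendale wins 31–0.
Harrow vs Brookfield: Harrow wins 19–12.
Harrow vs Kenton: Harrow wins 19–12.
Harrow vs Glendale: Glendale wins 25–6.
Brookfield vs Kenton: Brookfield wins 21–10.
Brookfield vs Glendale: Glendale wins 23–8.
Kenton vs Glendale: Glendale wins 23–8.
Glendale beats each rival — Elmhurst (16–15), Fairview (31–0), Harrow (25–6), Brookfield (23–8), Kenton (23–8) — so Glendale is the Condorcet winner.

Yes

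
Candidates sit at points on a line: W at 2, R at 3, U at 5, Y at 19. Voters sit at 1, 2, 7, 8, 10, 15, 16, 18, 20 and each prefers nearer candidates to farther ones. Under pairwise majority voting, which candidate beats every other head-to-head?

U

With single-peaked preferences on a line, the Condorcet winner is the candidate closest to the median voter.
The median voter (position 10) is closest to U at 5.
Check: U vs Y — voters closer to U: 5 of 9.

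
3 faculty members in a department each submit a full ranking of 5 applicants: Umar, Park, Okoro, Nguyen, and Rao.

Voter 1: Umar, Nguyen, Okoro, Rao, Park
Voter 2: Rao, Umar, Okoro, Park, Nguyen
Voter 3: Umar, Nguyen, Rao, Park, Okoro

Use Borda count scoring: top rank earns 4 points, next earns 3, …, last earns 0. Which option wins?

Borda scores:
  Umar: 4 + 3 + 4 = 11
  Park: 0 + 1 + 1 = 2
  Okoro: 2 + 2 + 0 = 4
  Nguyen: 3 + 0 + 3 = 6
  Rao: 1 + 4 + 2 = 7
Umar has the highest total.

Umar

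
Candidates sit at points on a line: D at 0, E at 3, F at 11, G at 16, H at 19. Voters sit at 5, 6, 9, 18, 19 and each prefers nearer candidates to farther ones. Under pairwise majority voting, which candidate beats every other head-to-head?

With single-peaked preferences on a line, the Condorcet winner is the candidate closest to the median voter.
The median voter (position 9) is closest to F at 11.
Check: F vs D — voters closer to F: 4 of 5.

F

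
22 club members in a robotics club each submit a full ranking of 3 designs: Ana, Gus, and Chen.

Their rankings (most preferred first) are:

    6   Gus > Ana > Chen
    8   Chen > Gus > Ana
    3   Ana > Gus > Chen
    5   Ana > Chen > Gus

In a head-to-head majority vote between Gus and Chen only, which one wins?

Chen

Ballots ranking Gus above Chen: 6+3 = 9.
Ballots ranking Chen above Gus: 8+5 = 13.
Chen wins the head-to-head, 13–9.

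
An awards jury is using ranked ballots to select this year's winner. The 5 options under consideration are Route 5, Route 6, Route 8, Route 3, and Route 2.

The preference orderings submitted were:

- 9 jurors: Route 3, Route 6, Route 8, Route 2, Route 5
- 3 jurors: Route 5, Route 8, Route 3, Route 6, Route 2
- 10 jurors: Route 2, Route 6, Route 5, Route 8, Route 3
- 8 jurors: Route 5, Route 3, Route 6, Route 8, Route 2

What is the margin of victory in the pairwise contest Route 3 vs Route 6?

Ballots ranking Route 3 above Route 6: 9+3+8 = 20.
Ballots ranking Route 6 above Route 3: 10.
Route 3 wins 20–10, a margin of 10.

10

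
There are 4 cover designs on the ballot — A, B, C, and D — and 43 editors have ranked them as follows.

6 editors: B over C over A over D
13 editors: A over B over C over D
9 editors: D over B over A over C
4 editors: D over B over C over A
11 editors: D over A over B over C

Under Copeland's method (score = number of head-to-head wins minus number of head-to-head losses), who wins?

Pairwise results:
  A vs B: A wins 24–19.
  A vs C: A wins 33–10.
  A vs D: D wins 24–19.
  B vs C: B wins 43–0.
  B vs D: D wins 24–19.
  C vs D: D wins 24–19.
Copeland scores (wins − losses):
  A: 2 − 1 = 1
  B: 1 − 2 = -1
  C: 0 − 3 = -3
  D: 3 − 0 = 3
D has the best Copeland score.

D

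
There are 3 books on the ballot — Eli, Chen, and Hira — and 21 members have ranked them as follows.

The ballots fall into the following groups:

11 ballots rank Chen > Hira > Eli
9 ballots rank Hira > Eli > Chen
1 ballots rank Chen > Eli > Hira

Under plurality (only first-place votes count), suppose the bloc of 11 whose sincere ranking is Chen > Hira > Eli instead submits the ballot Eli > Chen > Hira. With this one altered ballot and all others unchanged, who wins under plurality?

Eli

First-place totals with the altered ballot: Eli 11, Chen 1, Hira 9.
The switch changes the winner from Chen to Eli.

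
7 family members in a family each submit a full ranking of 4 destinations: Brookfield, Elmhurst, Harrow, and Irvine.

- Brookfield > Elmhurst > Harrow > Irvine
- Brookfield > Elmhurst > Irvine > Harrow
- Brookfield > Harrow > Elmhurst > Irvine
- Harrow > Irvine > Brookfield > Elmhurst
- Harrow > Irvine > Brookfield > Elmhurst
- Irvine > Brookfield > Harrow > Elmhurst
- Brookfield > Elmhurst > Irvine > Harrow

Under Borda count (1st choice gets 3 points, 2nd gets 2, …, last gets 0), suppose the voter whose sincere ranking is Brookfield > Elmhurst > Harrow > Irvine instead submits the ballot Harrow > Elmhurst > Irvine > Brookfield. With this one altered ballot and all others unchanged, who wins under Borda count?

Brookfield

Borda totals with the altered ballot: Brookfield 13, Elmhurst 7, Harrow 12, Irvine 10.
The winner is unchanged: still Brookfield.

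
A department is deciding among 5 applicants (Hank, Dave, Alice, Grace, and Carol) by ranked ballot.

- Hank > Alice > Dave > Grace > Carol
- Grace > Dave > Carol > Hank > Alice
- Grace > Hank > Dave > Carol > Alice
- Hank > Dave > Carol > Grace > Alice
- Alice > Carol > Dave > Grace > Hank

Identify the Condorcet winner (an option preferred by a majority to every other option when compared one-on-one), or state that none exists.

Head-to-head results (5 voters total):
Hank vs Dave: Hank wins 3–2.
Hank vs Alice: Hank wins 4–1.
Hank vs Grace: Grace wins 3–2.
Hank vs Carol: Hank wins 3–2.
Dave vs Alice: Dave wins 3–2.
Dave vs Grace: Dave wins 3–2.
Dave vs Carol: Dave wins 4–1.
Alice vs Grace: Grace wins 3–2.
Alice vs Carol: Carol wins 3–2.
Grace vs Carol: Grace wins 3–2.
No candidate beats all others: Hank beats Dave beats Grace beats Hank, a majority cycle.

None — there is no Condorcet winner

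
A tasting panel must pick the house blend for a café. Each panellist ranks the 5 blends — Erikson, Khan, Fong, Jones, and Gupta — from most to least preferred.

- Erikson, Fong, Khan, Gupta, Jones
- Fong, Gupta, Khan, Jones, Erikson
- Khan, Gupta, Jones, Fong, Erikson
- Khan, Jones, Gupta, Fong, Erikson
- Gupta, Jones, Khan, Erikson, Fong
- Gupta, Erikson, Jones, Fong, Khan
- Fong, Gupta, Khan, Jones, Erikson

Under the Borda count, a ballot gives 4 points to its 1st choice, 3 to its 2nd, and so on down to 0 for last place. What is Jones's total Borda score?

Borda scores:
  Erikson: 4 + 0 + 0 + 0 + 1 + 3 + 0 = 8
  Khan: 2 + 2 + 4 + 4 + 2 + 0 + 2 = 16
  Fong: 3 + 4 + 1 + 1 + 0 + 1 + 4 = 14
  Jones: 0 + 1 + 2 + 3 + 3 + 2 + 1 = 12
  Gupta: 1 + 3 + 3 + 2 + 4 + 4 + 3 = 20

12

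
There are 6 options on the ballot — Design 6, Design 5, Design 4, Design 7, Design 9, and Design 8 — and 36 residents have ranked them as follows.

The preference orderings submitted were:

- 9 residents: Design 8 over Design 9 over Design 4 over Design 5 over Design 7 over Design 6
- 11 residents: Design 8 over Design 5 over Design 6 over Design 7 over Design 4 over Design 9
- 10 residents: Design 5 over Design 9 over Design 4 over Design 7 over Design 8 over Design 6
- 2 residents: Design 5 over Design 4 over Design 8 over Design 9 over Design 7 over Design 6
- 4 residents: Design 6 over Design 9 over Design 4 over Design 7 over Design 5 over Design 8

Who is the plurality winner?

Design 8

First-place vote totals:
  Design 6: 4
  Design 5: 12
  Design 4: 0
  Design 7: 0
  Design 9: 0
  Design 8: 20
Design 8 has the most first-place votes.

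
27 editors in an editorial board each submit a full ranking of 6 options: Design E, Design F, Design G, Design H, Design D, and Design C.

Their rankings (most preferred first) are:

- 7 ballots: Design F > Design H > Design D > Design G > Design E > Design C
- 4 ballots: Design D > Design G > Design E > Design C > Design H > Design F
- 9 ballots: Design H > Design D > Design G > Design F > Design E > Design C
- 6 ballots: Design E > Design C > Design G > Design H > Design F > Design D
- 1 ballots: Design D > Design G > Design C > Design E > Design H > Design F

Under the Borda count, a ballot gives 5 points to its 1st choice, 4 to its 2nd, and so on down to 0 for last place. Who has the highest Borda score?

Design H

Borda scores:
  Design E: 7·1 + 4·3 + 9·1 + 6·5 + 2 = 60
  Design F: 7·5 + 4·0 + 9·2 + 6·1 + 0 = 59
  Design G: 7·2 + 4·4 + 9·3 + 6·3 + 4 = 79
  Design H: 7·4 + 4·1 + 9·5 + 6·2 + 1 = 90
  Design D: 7·3 + 4·5 + 9·4 + 6·0 + 5 = 82
  Design C: 7·0 + 4·2 + 9·0 + 6·4 + 3 = 35
Design H has the highest total.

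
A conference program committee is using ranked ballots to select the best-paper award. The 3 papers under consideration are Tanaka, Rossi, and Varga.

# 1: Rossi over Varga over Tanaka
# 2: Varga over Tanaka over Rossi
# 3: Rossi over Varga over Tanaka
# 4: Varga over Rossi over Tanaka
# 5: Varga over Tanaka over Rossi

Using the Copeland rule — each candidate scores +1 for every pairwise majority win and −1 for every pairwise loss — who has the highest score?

Pairwise results:
  Tanaka vs Rossi: Rossi wins 3–2.
  Tanaka vs Varga: Varga wins 5–0.
  Rossi vs Varga: Varga wins 3–2.
Copeland scores (wins − losses):
  Tanaka: 0 − 2 = -2
  Rossi: 1 − 1 = 0
  Varga: 2 − 0 = 2
Varga has the best Copeland score.

Varga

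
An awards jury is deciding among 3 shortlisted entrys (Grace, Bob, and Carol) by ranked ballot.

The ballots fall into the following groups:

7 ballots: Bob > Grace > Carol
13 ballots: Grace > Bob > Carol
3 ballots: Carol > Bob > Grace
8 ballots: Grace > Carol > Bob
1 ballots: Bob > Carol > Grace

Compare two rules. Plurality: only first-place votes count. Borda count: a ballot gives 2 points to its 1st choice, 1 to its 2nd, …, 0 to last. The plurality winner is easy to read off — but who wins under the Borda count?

Plurality first-place counts: Grace 21, Bob 8, Carol 3 → Grace.
Borda totals: Grace 49, Bob 32, Carol 15 → Grace.

Grace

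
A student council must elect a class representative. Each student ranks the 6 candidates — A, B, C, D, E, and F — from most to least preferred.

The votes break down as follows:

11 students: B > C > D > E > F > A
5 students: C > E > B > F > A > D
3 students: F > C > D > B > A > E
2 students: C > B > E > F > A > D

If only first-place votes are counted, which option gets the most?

First-place vote totals:
  A: 0
  B: 11
  C: 7
  D: 0
  E: 0
  F: 3
B has the most first-place votes.

B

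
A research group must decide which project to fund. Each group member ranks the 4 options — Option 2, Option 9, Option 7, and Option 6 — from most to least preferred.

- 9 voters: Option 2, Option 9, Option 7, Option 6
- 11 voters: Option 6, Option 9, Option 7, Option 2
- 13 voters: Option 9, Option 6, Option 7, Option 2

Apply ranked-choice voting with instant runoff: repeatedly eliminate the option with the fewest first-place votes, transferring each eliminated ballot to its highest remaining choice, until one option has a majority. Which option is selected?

Option 9

Round 1: Option 9 13, Option 6 11, Option 2 9, Option 7 0. Option 7 has the fewest and is eliminated.
Round 2: Option 9 13, Option 6 11, Option 2 9. Option 2 has the fewest and is eliminated.
Round 3: Option 9 22, Option 6 11. Option 9 has a majority.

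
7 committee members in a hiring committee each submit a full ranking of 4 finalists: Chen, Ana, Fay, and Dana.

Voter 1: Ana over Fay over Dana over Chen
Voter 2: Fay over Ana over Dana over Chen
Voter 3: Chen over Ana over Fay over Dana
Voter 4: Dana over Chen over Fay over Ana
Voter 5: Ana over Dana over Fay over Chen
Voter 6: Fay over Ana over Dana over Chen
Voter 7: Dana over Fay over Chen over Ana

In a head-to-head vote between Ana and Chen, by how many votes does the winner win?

Ballots ranking Ana above Chen: 4.
Ballots ranking Chen above Ana: 3.
Ana wins 4–3, a margin of 1.

1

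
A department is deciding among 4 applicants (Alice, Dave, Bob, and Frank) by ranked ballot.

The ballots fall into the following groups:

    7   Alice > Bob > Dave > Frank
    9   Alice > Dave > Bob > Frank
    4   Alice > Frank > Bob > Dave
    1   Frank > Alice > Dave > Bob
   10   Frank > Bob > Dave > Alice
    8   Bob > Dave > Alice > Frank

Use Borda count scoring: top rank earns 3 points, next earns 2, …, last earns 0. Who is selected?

Bob

Borda scores:
  Alice: 7·3 + 9·3 + 4·3 + 2 + 10·0 + 8·1 = 70
  Dave: 7·1 + 9·2 + 4·0 + 1 + 10·1 + 8·2 = 52
  Bob: 7·2 + 9·1 + 4·1 + 0 + 10·2 + 8·3 = 71
  Frank: 7·0 + 9·0 + 4·2 + 3 + 10·3 + 8·0 = 41
Bob has the highest total.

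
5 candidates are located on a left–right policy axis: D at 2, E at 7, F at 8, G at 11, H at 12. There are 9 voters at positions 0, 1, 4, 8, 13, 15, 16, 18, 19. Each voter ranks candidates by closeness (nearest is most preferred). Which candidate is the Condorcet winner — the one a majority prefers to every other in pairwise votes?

H

With single-peaked preferences on a line, the Condorcet winner is the candidate closest to the median voter.
The median voter (position 13) is closest to H at 12.
Check: H vs E — voters closer to H: 5 of 9.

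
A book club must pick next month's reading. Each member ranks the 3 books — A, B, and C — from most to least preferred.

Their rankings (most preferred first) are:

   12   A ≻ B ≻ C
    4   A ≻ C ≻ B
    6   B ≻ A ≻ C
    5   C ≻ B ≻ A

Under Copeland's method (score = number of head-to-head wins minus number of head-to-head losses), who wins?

A

Pairwise results:
  A vs B: A wins 16–11.
  A vs C: A wins 22–5.
  B vs C: B wins 18–9.
Copeland scores (wins − losses):
  A: 2 − 0 = 2
  B: 1 − 1 = 0
  C: 0 − 2 = -2
A has the best Copeland score.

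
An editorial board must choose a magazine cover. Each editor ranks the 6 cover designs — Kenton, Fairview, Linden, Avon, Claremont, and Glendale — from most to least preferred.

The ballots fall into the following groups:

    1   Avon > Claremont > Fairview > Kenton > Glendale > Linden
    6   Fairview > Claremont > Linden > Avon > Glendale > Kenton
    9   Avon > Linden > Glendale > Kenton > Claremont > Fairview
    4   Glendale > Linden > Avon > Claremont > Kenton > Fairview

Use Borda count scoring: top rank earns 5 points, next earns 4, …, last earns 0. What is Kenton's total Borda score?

24

Borda scores:
  Kenton: 2 + 6·0 + 9·2 + 4·1 = 24
  Fairview: 3 + 6·5 + 9·0 + 4·0 = 33
  Linden: 0 + 6·3 + 9·4 + 4·4 = 70
  Avon: 5 + 6·2 + 9·5 + 4·3 = 74
  Claremont: 4 + 6·4 + 9·1 + 4·2 = 45
  Glendale: 1 + 6·1 + 9·3 + 4·5 = 54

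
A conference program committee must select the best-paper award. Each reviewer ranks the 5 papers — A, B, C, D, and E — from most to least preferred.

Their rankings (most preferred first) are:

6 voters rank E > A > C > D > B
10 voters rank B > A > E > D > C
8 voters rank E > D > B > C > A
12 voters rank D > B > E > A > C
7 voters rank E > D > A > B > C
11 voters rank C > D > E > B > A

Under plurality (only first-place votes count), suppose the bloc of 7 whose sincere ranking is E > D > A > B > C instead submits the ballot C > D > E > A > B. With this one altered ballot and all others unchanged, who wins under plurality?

First-place totals with the altered ballot: A 0, B 10, C 18, D 12, E 14.
The switch changes the winner from E to C.

C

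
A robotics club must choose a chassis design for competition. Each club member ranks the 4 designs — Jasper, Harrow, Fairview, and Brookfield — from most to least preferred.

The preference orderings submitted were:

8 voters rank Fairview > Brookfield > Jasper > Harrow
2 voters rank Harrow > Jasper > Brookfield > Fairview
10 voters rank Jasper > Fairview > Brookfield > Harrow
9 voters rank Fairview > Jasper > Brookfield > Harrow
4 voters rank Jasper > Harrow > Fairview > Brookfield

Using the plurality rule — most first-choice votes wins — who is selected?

Fairview

First-place vote totals:
  Jasper: 14
  Harrow: 2
  Fairview: 17
  Brookfield: 0
Fairview has the most first-place votes.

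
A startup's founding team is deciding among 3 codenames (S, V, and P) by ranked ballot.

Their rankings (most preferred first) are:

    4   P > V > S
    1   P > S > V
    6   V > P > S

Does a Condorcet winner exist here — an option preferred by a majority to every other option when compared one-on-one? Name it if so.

Head-to-head results (11 voters total):
S vs V: V wins 10–1.
S vs P: P wins 11–0.
V vs P: V wins 6–5.
V beats each rival — S (10–1), P (6–5) — so V is the Condorcet winner.

V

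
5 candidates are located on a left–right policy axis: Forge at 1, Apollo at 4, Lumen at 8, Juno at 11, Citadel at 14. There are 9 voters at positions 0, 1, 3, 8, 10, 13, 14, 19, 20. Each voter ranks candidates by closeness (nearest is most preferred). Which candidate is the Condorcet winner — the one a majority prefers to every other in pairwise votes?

Juno

With single-peaked preferences on a line, the Condorcet winner is the candidate closest to the median voter.
The median voter (position 10) is closest to Juno at 11.
Check: Juno vs Citadel — voters closer to Juno: 5 of 9.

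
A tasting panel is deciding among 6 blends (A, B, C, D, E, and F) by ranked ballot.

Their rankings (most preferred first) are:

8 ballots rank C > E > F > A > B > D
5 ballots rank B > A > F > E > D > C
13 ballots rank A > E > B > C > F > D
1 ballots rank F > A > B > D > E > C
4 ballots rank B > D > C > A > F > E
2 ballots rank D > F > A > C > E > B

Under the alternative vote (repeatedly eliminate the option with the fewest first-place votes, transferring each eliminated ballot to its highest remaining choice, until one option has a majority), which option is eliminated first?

Round 1: A 13, B 9, C 8, D 2, F 1, E 0. E has the fewest and is eliminated.
Round 2: A 13, B 9, C 8, D 2, F 1. F has the fewest and is eliminated.
Round 3: A 14, B 9, C 8, D 2. D has the fewest and is eliminated.
Round 4: A 16, B 9, C 8. C has the fewest and is eliminated.
Round 5: A 24, B 9. A has a majority.

E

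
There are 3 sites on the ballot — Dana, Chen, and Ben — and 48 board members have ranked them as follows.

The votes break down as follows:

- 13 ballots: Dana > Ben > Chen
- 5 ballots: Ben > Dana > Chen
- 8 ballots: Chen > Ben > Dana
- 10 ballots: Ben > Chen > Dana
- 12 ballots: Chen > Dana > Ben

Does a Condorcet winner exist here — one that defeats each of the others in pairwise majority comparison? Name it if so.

Head-to-head results (48 voters total):
Dana vs Chen: Chen wins 30–18.
Dana vs Ben: Dana wins 25–23.
Chen vs Ben: Ben wins 28–20.
No candidate beats all others: Dana beats Ben beats Chen beats Dana, a majority cycle.

No Condorcet winner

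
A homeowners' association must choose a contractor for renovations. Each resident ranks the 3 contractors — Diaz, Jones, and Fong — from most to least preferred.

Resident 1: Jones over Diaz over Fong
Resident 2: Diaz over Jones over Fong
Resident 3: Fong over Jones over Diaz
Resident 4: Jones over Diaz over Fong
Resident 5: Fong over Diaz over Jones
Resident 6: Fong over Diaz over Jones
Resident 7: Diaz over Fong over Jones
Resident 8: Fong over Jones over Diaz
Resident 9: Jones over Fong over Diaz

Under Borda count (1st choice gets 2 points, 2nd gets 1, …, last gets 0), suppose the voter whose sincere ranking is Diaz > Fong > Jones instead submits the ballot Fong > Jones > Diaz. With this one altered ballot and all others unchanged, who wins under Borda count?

Borda totals with the altered ballot: Diaz 6, Jones 10, Fong 11.
The winner is unchanged: still Fong.

Fong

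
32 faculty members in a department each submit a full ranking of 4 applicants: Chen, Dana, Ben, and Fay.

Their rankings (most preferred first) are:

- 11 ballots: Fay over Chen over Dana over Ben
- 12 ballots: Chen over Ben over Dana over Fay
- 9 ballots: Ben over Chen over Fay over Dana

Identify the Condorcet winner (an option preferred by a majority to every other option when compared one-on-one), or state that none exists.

Chen

Head-to-head results (32 voters total):
Chen vs Dana: Chen wins 32–0.
Chen vs Ben: Chen wins 23–9.
Chen vs Fay: Chen wins 21–11.
Dana vs Ben: Ben wins 21–11.
Dana vs Fay: Fay wins 20–12.
Ben vs Fay: Ben wins 21–11.
Chen beats each rival — Dana (32–0), Ben (23–9), Fay (21–11) — so Chen is the Condorcet winner.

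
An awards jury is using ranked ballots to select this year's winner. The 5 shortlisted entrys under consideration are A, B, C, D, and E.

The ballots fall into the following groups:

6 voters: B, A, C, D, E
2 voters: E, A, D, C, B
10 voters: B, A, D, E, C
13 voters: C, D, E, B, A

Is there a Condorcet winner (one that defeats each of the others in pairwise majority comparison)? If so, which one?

Head-to-head results (31 voters total):
A vs B: B wins 29–2.
A vs C: A wins 18–13.
A vs D: A wins 18–13.
A vs E: A wins 16–15.
B vs C: B wins 16–15.
B vs D: B wins 16–15.
B vs E: B wins 16–15.
C vs D: C wins 19–12.
C vs E: C wins 19–12.
D vs E: D wins 29–2.
B beats each rival — A (29–2), C (16–15), D (16–15), E (16–15) — so B is the Condorcet winner.

B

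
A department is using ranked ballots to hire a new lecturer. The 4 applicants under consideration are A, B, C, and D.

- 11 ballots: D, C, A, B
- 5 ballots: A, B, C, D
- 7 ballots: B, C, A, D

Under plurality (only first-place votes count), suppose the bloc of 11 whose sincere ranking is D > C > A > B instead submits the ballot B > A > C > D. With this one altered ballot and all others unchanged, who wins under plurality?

B

First-place totals with the altered ballot: A 5, B 18, C 0, D 0.
The switch changes the winner from D to B.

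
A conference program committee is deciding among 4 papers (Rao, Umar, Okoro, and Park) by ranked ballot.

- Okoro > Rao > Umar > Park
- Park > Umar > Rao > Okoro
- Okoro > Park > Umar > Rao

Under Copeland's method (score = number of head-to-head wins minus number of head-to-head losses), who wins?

Okoro

Pairwise results:
  Rao vs Umar: Umar wins 2–1.
  Rao vs Okoro: Okoro wins 2–1.
  Rao vs Park: Park wins 2–1.
  Umar vs Okoro: Okoro wins 2–1.
  Umar vs Park: Park wins 2–1.
  Okoro vs Park: Okoro wins 2–1.
Copeland scores (wins − losses):
  Rao: 0 − 3 = -3
  Umar: 1 − 2 = -1
  Okoro: 3 − 0 = 3
  Park: 2 − 1 = 1
Okoro has the best Copeland score.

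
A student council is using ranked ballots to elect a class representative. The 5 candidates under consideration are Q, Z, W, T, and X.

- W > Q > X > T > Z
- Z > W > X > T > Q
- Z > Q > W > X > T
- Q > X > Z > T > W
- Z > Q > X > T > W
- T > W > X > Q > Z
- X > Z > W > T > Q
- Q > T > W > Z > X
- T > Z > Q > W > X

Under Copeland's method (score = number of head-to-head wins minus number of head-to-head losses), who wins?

Pairwise results:
  Q vs Z: Z wins 5–4.
  Q vs W: Q wins 5–4.
  Q vs T: Q wins 5–4.
  Q vs X: Q wins 6–3.
  Z vs W: Z wins 6–3.
  Z vs T: Z wins 5–4.
  Z vs X: Z wins 5–4.
  W vs T: T wins 5–4.
  W vs X: W wins 6–3.
  T vs X: X wins 6–3.
Copeland scores (wins − losses):
  Q: 3 − 1 = 2
  Z: 4 − 0 = 4
  W: 1 − 3 = -2
  T: 1 − 3 = -2
  X: 1 − 3 = -2
Z has the best Copeland score.

Z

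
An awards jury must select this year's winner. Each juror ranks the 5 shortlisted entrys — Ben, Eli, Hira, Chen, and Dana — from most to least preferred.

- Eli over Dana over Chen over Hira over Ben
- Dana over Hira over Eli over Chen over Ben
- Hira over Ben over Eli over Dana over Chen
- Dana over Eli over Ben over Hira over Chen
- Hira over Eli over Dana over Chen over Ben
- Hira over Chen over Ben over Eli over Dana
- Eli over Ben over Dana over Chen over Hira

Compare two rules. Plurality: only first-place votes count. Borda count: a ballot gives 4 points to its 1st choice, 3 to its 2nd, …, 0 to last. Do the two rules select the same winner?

Plurality first-place counts: Ben 0, Eli 2, Hira 3, Chen 0, Dana 2 → Hira.
Borda totals: Ben 10, Eli 19, Hira 17, Chen 8, Dana 16 → Eli.
The two rules disagree: plurality picks Hira, Borda picks Eli.

No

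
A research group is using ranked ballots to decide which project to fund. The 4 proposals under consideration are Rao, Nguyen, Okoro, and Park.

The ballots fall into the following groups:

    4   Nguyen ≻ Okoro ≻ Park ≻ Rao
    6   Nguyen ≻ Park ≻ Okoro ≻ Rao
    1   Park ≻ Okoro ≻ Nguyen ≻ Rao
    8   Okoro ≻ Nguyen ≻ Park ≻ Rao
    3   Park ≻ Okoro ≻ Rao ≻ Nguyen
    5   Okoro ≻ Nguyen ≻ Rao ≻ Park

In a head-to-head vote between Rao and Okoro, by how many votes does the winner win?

Ballots ranking Rao above Okoro: 0.
Ballots ranking Okoro above Rao: 4+6+1+8+3+5 = 27.
Okoro wins 27–0, a margin of 27.

27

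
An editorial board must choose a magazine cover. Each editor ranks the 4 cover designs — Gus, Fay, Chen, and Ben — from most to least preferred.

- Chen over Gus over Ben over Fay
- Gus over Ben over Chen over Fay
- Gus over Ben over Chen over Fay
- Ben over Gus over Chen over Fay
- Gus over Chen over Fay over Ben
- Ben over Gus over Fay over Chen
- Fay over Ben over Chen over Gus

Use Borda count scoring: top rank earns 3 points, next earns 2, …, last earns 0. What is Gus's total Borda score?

15

Borda scores:
  Gus: 2 + 3 + 3 + 2 + 3 + 2 + 0 = 15
  Fay: 0 + 0 + 0 + 0 + 1 + 1 + 3 = 5
  Chen: 3 + 1 + 1 + 1 + 2 + 0 + 1 = 9
  Ben: 1 + 2 + 2 + 3 + 0 + 3 + 2 = 13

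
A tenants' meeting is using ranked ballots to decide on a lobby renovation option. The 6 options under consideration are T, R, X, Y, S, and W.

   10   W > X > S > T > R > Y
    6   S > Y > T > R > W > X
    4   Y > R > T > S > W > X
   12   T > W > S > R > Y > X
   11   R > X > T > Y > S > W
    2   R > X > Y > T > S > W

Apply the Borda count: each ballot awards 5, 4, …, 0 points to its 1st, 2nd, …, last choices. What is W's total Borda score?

108

Borda scores:
  T: 10·2 + 6·3 + 4·3 + 12·5 + 11·3 + 2·2 = 147
  R: 10·1 + 6·2 + 4·4 + 12·2 + 11·5 + 2·5 = 127
  X: 10·4 + 6·0 + 4·0 + 12·0 + 11·4 + 2·4 = 92
  Y: 10·0 + 6·4 + 4·5 + 12·1 + 11·2 + 2·3 = 84
  S: 10·3 + 6·5 + 4·2 + 12·3 + 11·1 + 2·1 = 117
  W: 10·5 + 6·1 + 4·1 + 12·4 + 11·0 + 2·0 = 108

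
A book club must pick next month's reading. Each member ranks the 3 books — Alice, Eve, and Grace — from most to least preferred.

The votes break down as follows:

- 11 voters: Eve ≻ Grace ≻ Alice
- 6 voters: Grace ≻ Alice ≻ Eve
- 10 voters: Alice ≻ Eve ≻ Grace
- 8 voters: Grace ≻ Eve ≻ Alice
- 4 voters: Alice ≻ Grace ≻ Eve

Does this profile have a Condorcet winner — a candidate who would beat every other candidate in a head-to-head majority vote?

No

Head-to-head results (39 voters total):
Alice vs Eve: Alice wins 20–19.
Alice vs Grace: Grace wins 25–14.
Eve vs Grace: Eve wins 21–18.
No candidate beats all others: Alice beats Eve beats Grace beats Alice, a majority cycle.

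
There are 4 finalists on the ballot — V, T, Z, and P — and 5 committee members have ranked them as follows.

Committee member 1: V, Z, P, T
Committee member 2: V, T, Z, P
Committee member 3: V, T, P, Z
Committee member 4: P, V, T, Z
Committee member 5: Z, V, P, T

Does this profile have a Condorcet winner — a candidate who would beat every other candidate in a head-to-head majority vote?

Head-to-head results (5 voters total):
V vs T: V wins 5–0.
V vs Z: V wins 4–1.
V vs P: V wins 4–1.
T vs Z: T wins 3–2.
T vs P: P wins 3–2.
Z vs P: Z wins 3–2.
V beats each rival — T (5–0), Z (4–1), P (4–1) — so V is the Condorcet winner.

Yes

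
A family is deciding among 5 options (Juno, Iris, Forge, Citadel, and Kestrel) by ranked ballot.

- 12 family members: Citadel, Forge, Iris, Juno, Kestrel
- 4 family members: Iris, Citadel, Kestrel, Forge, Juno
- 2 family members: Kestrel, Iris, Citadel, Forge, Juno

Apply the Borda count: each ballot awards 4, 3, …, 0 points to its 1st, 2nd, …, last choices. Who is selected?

Borda scores:
  Juno: 12·1 + 4·0 + 2·0 = 12
  Iris: 12·2 + 4·4 + 2·3 = 46
  Forge: 12·3 + 4·1 + 2·1 = 42
  Citadel: 12·4 + 4·3 + 2·2 = 64
  Kestrel: 12·0 + 4·2 + 2·4 = 16
Citadel has the highest total.

Citadel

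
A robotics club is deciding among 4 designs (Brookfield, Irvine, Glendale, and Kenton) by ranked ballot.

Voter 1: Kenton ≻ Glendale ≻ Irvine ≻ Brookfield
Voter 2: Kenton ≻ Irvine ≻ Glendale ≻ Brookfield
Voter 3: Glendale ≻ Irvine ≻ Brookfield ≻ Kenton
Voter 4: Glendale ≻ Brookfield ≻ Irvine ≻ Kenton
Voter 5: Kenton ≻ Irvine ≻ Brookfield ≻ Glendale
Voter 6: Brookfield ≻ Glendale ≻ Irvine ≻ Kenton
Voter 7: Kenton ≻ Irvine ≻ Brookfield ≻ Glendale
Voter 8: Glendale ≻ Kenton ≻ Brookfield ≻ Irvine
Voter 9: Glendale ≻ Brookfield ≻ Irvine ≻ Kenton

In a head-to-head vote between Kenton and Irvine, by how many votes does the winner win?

Ballots ranking Kenton above Irvine: 5.
Ballots ranking Irvine above Kenton: 4.
Kenton wins 5–4, a margin of 1.

1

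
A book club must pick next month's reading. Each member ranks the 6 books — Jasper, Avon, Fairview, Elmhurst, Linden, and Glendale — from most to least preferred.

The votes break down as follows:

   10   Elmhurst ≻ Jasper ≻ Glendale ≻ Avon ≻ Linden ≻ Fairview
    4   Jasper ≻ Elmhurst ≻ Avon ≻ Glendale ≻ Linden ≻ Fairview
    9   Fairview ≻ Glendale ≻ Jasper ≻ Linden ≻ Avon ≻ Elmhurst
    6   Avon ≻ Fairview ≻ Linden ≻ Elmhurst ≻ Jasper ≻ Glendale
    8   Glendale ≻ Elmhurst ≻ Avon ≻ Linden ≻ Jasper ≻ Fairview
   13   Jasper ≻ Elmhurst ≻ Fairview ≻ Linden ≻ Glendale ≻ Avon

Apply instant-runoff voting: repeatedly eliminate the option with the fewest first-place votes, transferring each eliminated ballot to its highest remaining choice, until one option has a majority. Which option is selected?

Round 1: Jasper 17, Elmhurst 10, Fairview 9, Glendale 8, Avon 6, Linden 0. Linden has the fewest and is eliminated.
Round 2: Jasper 17, Elmhurst 10, Fairview 9, Glendale 8, Avon 6. Avon has the fewest and is eliminated.
Round 3: Jasper 17, Fairview 15, Elmhurst 10, Glendale 8. Glendale has the fewest and is eliminated.
Round 4: Elmhurst 18, Jasper 17, Fairview 15. Fairview has the fewest and is eliminated.
Round 5: Jasper 26, Elmhurst 24. Jasper has a majority.

Jasper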